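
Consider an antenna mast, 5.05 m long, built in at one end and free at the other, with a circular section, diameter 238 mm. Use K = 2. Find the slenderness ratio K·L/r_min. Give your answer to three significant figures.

λ ≈ 170

I = πd⁴/64 = π×238⁴/64 = 1.575×10^8 mm⁴
A = 4.449×10^4 mm²;  r_min = √(I/A) = √(1.575×10^8/4.449×10^4) = 59.50 mm
L_e = K·L = 2 × 5.05 m = 10.10 m = 10100 mm
λ = L_e / r_min = 10100 / 59.50 = 170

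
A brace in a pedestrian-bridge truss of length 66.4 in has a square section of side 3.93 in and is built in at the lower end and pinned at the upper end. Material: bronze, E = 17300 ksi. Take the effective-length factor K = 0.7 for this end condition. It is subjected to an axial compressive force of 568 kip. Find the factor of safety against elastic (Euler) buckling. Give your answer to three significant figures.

I = a⁴/12 = 3.93⁴/12 = 19.88 in⁴
Effective length L_e = K·L = 0.7 × 66.4 = 46.48 in
P_cr = π²EI / L_e² = π² × 17300×10³ × 19.88 / 46.48² = 1.571×10^6 lb
Factor of safety n = P_cr / P = 1571.1 / 568 = 2.77

n ≈ 2.77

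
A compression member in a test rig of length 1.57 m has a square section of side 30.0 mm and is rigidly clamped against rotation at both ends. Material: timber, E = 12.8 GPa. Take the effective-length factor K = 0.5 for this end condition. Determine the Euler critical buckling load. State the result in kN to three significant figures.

I = a⁴/12 = 30.0⁴/12 = 6.750×10^4 mm⁴
I = 6.750×10^4 mm⁴ = 6.750×10^-8 m⁴
Effective length L_e = K·L = 0.5 × 1.57 = 0.7850 m
P_cr = π²EI / L_e² = π² × 12.8×10⁹ × 6.750×10^-8 / 0.7850² = 1.384×10^4 N

P_cr ≈ 13.8 kN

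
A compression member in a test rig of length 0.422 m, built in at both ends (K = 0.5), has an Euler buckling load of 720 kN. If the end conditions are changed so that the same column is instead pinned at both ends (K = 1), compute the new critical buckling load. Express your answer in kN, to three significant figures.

P_cr ≈ 180 kN

P_cr ∝ 1/K², so P_cr,new = P_cr,old × (K_old/K_new)² = 720 × (0.5/1)²
= 720 × 0.2500 = 180 kN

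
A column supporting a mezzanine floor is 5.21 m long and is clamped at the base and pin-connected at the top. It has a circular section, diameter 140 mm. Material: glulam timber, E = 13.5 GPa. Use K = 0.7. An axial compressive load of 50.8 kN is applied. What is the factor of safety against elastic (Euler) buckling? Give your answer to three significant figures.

I = πd⁴/64 = π×140⁴/64 = 1.886×10^7 mm⁴
I = 1.886×10^7 mm⁴ = 1.886×10^-5 m⁴
Effective length L_e = K·L = 0.7 × 5.21 = 3.647 m
P_cr = π²EI / L_e² = π² × 13.5×10⁹ × 1.886×10^-5 / 3.647² = 1.889×10^5 N
Factor of safety n = P_cr / P = 188.91 / 50.8 = 3.72

n ≈ 3.72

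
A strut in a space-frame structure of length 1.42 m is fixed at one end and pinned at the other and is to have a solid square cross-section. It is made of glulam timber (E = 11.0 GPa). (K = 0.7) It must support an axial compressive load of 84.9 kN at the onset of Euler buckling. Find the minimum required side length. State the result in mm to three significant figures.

a ≈ 55.2 mm

L_e = K·L = 0.7 × 1.42 = 0.9940 m
Required I = P_cr·L_e²/(π²E) = 8.490×10^4 × 0.9940² / (π² × 1.10×10^10) = 7.727×10^-7 m⁴
I_req = 7.727×10^5 mm⁴
Solid square: I = a⁴/12  ⇒  a = (12I)^(1/4) = (12×7.727×10^5)^(1/4) = 55.2 mm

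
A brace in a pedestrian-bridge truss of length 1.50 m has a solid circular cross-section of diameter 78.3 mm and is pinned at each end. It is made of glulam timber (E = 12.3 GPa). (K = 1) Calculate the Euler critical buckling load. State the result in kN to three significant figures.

I = πd⁴/64 = π×78.3⁴/64 = 1.845×10^6 mm⁴
I = 1.845×10^6 mm⁴ = 1.845×10^-6 m⁴
Effective length L_e = K·L = 1 × 1.50 = 1.500 m
P_cr = π²EI / L_e² = π² × 12.3×10⁹ × 1.845×10^-6 / 1.500² = 9.955×10^4 N

P_cr ≈ 99.5 kN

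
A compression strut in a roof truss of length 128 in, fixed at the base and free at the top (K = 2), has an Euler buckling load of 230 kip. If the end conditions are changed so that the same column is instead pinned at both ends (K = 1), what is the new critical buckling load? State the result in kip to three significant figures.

P_cr ≈ 920 kip

P_cr ∝ 1/K², so P_cr,new = P_cr,old × (K_old/K_new)² = 230 × (2/1)²
= 230 × 4.000 = 920 kip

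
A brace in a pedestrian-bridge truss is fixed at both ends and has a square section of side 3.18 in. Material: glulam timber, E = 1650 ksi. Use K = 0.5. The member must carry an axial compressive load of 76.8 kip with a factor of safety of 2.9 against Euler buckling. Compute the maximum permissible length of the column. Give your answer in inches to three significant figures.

L_max ≈ 49.9 in

I = a⁴/12 = 3.18⁴/12 = 8.522 in⁴
Required critical load P_cr = n·P = 2.9 × 76.8 = 222.7 kip = 2.227×10^5 lb
From P_cr = π²EI/(K·L)²:  L = (1/K)·√(π²EI/P_cr) = (1/0.5)·√(π²×1.65×10^6×8.522/2.227×10^5)
L = 49.9 in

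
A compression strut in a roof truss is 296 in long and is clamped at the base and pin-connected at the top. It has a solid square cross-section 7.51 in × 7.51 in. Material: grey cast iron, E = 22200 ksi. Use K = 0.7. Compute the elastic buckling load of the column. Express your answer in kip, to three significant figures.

I = a⁴/12 = 7.51⁴/12 = 265.1 in⁴
Effective length L_e = K·L = 0.7 × 296 = 207.2 in
P_cr = π²EI / L_e² = π² × 22200×10³ × 265.1 / 207.2² = 1.353×10^6 lb

P_cr ≈ 1350 kip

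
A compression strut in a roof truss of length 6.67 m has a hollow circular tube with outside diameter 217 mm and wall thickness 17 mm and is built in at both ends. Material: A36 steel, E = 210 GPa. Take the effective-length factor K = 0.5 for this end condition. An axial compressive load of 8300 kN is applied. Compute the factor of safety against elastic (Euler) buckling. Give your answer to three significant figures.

Inner diameter d_i = 217 − 2×17 = 183.0 mm
I = π(d_o⁴ − d_i⁴)/64 = π(217⁴ − 183.0⁴)/64 = 5.379×10^7 mm⁴
I = 5.379×10^7 mm⁴ = 5.379×10^-5 m⁴
Effective length L_e = K·L = 0.5 × 6.67 = 3.335 m
P_cr = π²EI / L_e² = π² × 210×10⁹ × 5.379×10^-5 / 3.335² = 1.002×10^7 N
Factor of safety n = P_cr / P = 10024 / 8300 = 1.21

n ≈ 1.21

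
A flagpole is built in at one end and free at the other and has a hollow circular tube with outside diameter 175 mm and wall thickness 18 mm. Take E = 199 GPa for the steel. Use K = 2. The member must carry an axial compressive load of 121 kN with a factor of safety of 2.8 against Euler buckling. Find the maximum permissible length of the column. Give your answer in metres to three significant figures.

L_max ≈ 6.34 m

Inner diameter d_i = 175 − 2×18 = 139.0 mm
I = π(d_o⁴ − d_i⁴)/64 = π(175⁴ − 139.0⁴)/64 = 2.771×10^7 mm⁴
I = 2.771×10^-5 m⁴
Required critical load P_cr = n·P = 2.8 × 121 = 338.8 kN = 3.388×10^5 N
From P_cr = π²EI/(K·L)²:  L = (1/K)·√(π²EI/P_cr) = (1/2)·√(π²×1.99×10^11×2.771×10^-5/3.388×10^5)
L = 6.34 m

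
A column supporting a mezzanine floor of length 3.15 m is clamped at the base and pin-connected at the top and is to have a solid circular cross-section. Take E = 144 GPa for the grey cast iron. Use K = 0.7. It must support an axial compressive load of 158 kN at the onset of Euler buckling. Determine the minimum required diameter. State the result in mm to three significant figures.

L_e = K·L = 0.7 × 3.15 = 2.205 m
Required I = P_cr·L_e²/(π²E) = 1.580×10^5 × 2.205² / (π² × 1.44×10^11) = 5.405×10^-7 m⁴
I_req = 5.405×10^5 mm⁴
Solid circle: I = πd⁴/64  ⇒  d = (64I/π)^(1/4) = (64×5.405×10^5/π)^(1/4) = 57.6 mm

d ≈ 57.6 mm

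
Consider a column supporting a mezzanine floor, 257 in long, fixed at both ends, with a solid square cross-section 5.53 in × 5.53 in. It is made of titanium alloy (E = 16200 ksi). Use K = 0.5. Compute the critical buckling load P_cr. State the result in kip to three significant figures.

I = a⁴/12 = 5.53⁴/12 = 77.93 in⁴
Effective length L_e = K·L = 0.5 × 257 = 128.5 in
P_cr = π²EI / L_e² = π² × 16200×10³ × 77.93 / 128.5² = 7.546×10^5 lb

P_cr ≈ 755 kip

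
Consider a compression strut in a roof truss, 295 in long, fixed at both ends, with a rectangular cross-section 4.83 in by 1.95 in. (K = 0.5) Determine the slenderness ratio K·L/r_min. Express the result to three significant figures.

λ ≈ 262

Buckling occurs about the weak axis: I_min = h·b³/12 with b = 1.95 in (the shorter side).
I_min = 4.83×1.95³/12 = 2.984 in⁴
A = 9.418 in²;  r_min = √(I/A) = √(2.984/9.418) = 0.5629 in
L_e = K·L = 0.5 × 295 = 147.5 in
λ = L_e / r_min = 147.50 / 0.5629 = 262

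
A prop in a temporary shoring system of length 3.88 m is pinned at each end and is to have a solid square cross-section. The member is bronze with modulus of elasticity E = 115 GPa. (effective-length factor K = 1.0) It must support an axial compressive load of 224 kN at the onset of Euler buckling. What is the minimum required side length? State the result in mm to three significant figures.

L_e = K·L = 1 × 3.88 = 3.880 m
Required I = P_cr·L_e²/(π²E) = 2.240×10^5 × 3.880² / (π² × 1.15×10^11) = 2.971×10^-6 m⁴
I_req = 2.971×10^6 mm⁴
Solid square: I = a⁴/12  ⇒  a = (12I)^(1/4) = (12×2.971×10^6)^(1/4) = 77.3 mm

a ≈ 77.3 mm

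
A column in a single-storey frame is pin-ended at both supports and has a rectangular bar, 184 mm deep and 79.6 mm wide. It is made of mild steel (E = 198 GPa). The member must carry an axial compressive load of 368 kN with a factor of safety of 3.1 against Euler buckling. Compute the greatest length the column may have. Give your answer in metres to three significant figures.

L_max ≈ 3.64 m

Buckling occurs about the weak axis: I_min = h·b³/12 with b = 79.6 mm (the shorter side).
I_min = 184×79.6³/12 = 7.733×10^6 mm⁴
I = 7.733×10^-6 m⁴
Required critical load P_cr = n·P = 3.1 × 368 = 1141 kN = 1.141×10^6 N
From P_cr = π²EI/(K·L)²:  L = (1/K)·√(π²EI/P_cr) = (1/1)·√(π²×1.98×10^11×7.733×10^-6/1.141×10^6)
L = 3.64 m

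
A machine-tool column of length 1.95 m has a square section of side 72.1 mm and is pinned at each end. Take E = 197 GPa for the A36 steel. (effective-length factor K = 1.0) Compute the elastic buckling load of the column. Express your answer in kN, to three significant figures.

P_cr ≈ 1150 kN

I = a⁴/12 = 72.1⁴/12 = 2.252×10^6 mm⁴
I = 2.252×10^6 mm⁴ = 2.252×10^-6 m⁴
Effective length L_e = K·L = 1 × 1.95 = 1.950 m
P_cr = π²EI / L_e² = π² × 197×10⁹ × 2.252×10^-6 / 1.950² = 1.151×10^6 N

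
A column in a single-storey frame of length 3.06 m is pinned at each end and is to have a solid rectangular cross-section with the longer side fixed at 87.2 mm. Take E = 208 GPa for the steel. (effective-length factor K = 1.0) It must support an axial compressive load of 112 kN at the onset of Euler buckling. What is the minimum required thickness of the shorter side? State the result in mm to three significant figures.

b ≈ 41.3 mm

L_e = K·L = 1 × 3.06 = 3.060 m
Required I = P_cr·L_e²/(π²E) = 1.120×10^5 × 3.060² / (π² × 2.08×10^11) = 5.109×10^-7 m⁴
I_req = 5.109×10^5 mm⁴
Rectangle, weak axis: I_min = h·b³/12 with h = 87.2 mm fixed  ⇒  b = (12I/h)^(1/3) = 41.3 mm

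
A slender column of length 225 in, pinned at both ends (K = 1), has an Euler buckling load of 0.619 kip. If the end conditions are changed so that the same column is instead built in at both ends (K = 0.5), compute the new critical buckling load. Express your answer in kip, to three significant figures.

P_cr ≈ 2.48 kip

P_cr ∝ 1/K², so P_cr,new = P_cr,old × (K_old/K_new)² = 0.619 × (1/0.5)²
= 0.619 × 4.000 = 2.48 kip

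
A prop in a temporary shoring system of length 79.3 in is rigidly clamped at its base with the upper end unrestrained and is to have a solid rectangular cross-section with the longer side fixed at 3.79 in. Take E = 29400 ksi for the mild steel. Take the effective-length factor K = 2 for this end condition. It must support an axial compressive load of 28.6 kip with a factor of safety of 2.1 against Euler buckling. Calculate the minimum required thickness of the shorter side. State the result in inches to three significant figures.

b ≈ 2.55 in

Required P_cr = n·P = 2.1 × 28.6 = 60.06 kip
L_e = K·L = 2 × 79.3 = 158.6 in
Required I = P_cr·L_e²/(π²E) = 6.006×10^4 × 158.6² / (π² × 2.94×10^7) = 5.206 in⁴
Rectangle, weak axis: I_min = h·b³/12 with h = 3.79 in fixed  ⇒  b = (12I/h)^(1/3) = 2.55 in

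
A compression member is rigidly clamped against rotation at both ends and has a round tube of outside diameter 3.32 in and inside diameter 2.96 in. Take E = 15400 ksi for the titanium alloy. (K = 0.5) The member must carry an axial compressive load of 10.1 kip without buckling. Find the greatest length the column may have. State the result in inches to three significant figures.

d_o = 3.32 in, d_i = 2.96 in
I = π(d_o⁴ − d_i⁴)/64 = π(3.32⁴ − 2.960⁴)/64 = 2.196 in⁴
At the buckling limit P_cr = P = 1.010×10^4 lb
From P_cr = π²EI/(K·L)²:  L = (1/K)·√(π²EI/P_cr) = (1/0.5)·√(π²×1.54×10^7×2.196/1.010×10^4)
L = 364 in

L_max ≈ 364 in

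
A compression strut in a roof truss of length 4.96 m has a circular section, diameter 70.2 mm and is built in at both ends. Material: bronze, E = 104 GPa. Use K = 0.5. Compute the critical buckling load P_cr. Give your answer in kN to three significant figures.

P_cr ≈ 199 kN

I = πd⁴/64 = π×70.2⁴/64 = 1.192×10^6 mm⁴
I = 1.192×10^6 mm⁴ = 1.192×10^-6 m⁴
Effective length L_e = K·L = 0.5 × 4.96 = 2.480 m
P_cr = π²EI / L_e² = π² × 104×10⁹ × 1.192×10^-6 / 2.480² = 1.990×10^5 N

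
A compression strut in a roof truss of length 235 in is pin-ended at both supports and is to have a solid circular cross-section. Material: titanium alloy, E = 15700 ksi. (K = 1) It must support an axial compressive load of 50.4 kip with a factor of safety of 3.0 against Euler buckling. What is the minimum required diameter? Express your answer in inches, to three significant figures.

d ≈ 5.76 in

Required P_cr = n·P = 3.0 × 50.4 = 151.2 kip
L_e = K·L = 1 × 235 = 235.0 in
Required I = P_cr·L_e²/(π²E) = 1.512×10^5 × 235.0² / (π² × 1.57×10^7) = 53.89 in⁴
Solid circle: I = πd⁴/64  ⇒  d = (64I/π)^(1/4) = (64×53.89/π)^(1/4) = 5.76 in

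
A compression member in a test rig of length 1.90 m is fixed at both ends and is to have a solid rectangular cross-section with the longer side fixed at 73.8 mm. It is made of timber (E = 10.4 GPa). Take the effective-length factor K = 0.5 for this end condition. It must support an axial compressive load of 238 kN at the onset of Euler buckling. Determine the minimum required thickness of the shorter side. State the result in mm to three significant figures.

L_e = K·L = 0.5 × 1.90 = 0.9500 m
Required I = P_cr·L_e²/(π²E) = 2.380×10^5 × 0.9500² / (π² × 1.04×10^10) = 2.093×10^-6 m⁴
I_req = 2.093×10^6 mm⁴
Rectangle, weak axis: I_min = h·b³/12 with h = 73.8 mm fixed  ⇒  b = (12I/h)^(1/3) = 69.8 mm

b ≈ 69.8 mm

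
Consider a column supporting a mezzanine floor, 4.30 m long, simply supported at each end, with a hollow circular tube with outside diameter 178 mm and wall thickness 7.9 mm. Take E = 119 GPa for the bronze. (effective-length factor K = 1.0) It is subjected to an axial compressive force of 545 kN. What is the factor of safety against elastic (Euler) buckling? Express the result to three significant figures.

n ≈ 1.78

Inner diameter d_i = 178 − 2×7.9 = 162.2 mm
I = π(d_o⁴ − d_i⁴)/64 = π(178⁴ − 162.2⁴)/64 = 1.530×10^7 mm⁴
I = 1.530×10^7 mm⁴ = 1.530×10^-5 m⁴
Effective length L_e = K·L = 1 × 4.30 = 4.300 m
P_cr = π²EI / L_e² = π² × 119×10⁹ × 1.530×10^-5 / 4.300² = 9.720×10^5 N
Factor of safety n = P_cr / P = 971.95 / 545 = 1.78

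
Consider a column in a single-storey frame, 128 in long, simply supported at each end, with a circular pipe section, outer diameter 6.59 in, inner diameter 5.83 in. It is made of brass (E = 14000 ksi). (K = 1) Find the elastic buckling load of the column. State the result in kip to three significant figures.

P_cr ≈ 303 kip

d_o = 6.59 in, d_i = 5.83 in
I = π(d_o⁴ − d_i⁴)/64 = π(6.59⁴ − 5.830⁴)/64 = 35.87 in⁴
Effective length L_e = K·L = 1 × 128 = 128.0 in
P_cr = π²EI / L_e² = π² × 14000×10³ × 35.87 / 128.0² = 3.025×10^5 lb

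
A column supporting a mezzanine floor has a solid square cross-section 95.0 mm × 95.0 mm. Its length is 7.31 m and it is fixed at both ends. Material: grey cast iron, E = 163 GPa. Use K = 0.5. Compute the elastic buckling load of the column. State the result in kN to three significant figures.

I = a⁴/12 = 95.0⁴/12 = 6.788×10^6 mm⁴
I = 6.788×10^6 mm⁴ = 6.788×10^-6 m⁴
Effective length L_e = K·L = 0.5 × 7.31 = 3.655 m
P_cr = π²EI / L_e² = π² × 163×10⁹ × 6.788×10^-6 / 3.655² = 8.174×10^5 N

P_cr ≈ 817 kN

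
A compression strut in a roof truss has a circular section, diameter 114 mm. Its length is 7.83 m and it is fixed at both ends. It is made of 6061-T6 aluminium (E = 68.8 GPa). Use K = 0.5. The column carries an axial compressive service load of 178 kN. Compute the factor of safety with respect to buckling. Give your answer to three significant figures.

n ≈ 2.06

I = πd⁴/64 = π×114⁴/64 = 8.291×10^6 mm⁴
I = 8.291×10^6 mm⁴ = 8.291×10^-6 m⁴
Effective length L_e = K·L = 0.5 × 7.83 = 3.915 m
P_cr = π²EI / L_e² = π² × 68.8×10⁹ × 8.291×10^-6 / 3.915² = 3.673×10^5 N
Factor of safety n = P_cr / P = 367.29 / 178 = 2.06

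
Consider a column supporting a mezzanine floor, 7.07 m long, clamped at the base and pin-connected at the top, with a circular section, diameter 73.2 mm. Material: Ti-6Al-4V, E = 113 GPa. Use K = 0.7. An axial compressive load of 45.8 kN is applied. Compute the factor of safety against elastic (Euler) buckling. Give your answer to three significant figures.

n ≈ 1.40

I = πd⁴/64 = π×73.2⁴/64 = 1.409×10^6 mm⁴
I = 1.409×10^6 mm⁴ = 1.409×10^-6 m⁴
Effective length L_e = K·L = 0.7 × 7.07 = 4.949 m
P_cr = π²EI / L_e² = π² × 113×10⁹ × 1.409×10^-6 / 4.949² = 6.417×10^4 N
Factor of safety n = P_cr / P = 64.174 / 45.8 = 1.40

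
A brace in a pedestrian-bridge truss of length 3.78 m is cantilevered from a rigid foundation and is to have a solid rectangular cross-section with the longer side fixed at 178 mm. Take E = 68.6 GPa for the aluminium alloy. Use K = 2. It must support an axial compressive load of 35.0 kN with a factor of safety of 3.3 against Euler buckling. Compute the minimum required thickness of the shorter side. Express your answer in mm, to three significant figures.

Required P_cr = n·P = 3.3 × 35.0 = 115.5 kN
L_e = K·L = 2 × 3.78 = 7.560 m
Required I = P_cr·L_e²/(π²E) = 1.155×10^5 × 7.560² / (π² × 6.86×10^10) = 9.750×10^-6 m⁴
I_req = 9.750×10^6 mm⁴
Rectangle, weak axis: I_min = h·b³/12 with h = 178 mm fixed  ⇒  b = (12I/h)^(1/3) = 86.9 mm

b ≈ 86.9 mm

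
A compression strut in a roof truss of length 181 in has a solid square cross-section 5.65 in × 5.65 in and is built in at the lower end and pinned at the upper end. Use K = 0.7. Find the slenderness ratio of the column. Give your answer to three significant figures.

λ ≈ 77.7

For a square r = a/√12 = 5.65/√12 = 1.631 in
L_e = K·L = 0.7 × 181 = 126.7 in
λ = L_e / r_min = 126.70 / 1.631 = 77.7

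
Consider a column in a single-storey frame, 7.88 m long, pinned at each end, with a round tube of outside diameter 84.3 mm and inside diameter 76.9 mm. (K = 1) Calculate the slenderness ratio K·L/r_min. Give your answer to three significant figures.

λ ≈ 276

d_o = 84.3 mm, d_i = 76.9 mm
I = π(d_o⁴ − d_i⁴)/64 = π(84.3⁴ − 76.90⁴)/64 = 7.624×10^5 mm⁴
A = 936.9 mm²;  r_min = √(I/A) = √(7.624×10^5/936.9) = 28.53 mm
L_e = K·L = 1 × 7.88 m = 7.880 m = 7880.0 mm
λ = L_e / r_min = 7880.0 / 28.53 = 276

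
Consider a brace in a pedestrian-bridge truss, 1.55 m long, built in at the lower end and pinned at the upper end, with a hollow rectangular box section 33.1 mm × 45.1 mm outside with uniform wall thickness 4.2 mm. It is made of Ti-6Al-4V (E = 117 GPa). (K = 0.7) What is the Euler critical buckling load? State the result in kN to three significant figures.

P_cr ≈ 88.5 kN

Inner dimensions: h_i = 45.1 − 2×4.2 = 36.70 mm, b_i = 33.1 − 2×4.2 = 24.70 mm
Weak-axis I_min = (h_o·b_o³ − h_i·b_i³)/12 with b_o = 33.1, b_i = 24.70 mm (shorter outer/inner sides).
I_min = (45.1×33.1³ − 36.70×24.70³)/12 = 9.021×10^4 mm⁴
I = 9.021×10^4 mm⁴ = 9.021×10^-8 m⁴
Effective length L_e = K·L = 0.7 × 1.55 = 1.085 m
P_cr = π²EI / L_e² = π² × 117×10⁹ × 9.021×10^-8 / 1.085² = 8.849×10^4 N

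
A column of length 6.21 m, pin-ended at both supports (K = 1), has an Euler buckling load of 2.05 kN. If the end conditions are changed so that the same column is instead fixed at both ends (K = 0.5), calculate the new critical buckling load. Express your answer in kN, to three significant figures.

P_cr ≈ 8.20 kN

P_cr ∝ 1/K², so P_cr,new = P_cr,old × (K_old/K_new)² = 2.05 × (1/0.5)²
= 2.05 × 4.000 = 8.20 kN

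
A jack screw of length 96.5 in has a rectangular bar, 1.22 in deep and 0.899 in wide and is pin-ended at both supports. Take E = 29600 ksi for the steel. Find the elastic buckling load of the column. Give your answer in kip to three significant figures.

P_cr ≈ 2.32 kip

Buckling occurs about the weak axis: I_min = h·b³/12 with b = 0.899 in (the shorter side).
I_min = 1.22×0.899³/12 = 7.387×10^-2 in⁴
Effective length L_e = K·L = 1 × 96.5 = 96.50 in
P_cr = π²EI / L_e² = π² × 29600×10³ × 7.387×10^-2 / 96.50² = 2.317×10^3 lb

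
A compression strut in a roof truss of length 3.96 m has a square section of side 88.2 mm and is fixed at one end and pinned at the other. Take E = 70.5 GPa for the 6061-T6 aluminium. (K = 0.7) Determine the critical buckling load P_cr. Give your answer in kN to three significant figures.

I = a⁴/12 = 88.2⁴/12 = 5.043×10^6 mm⁴
I = 5.043×10^6 mm⁴ = 5.043×10^-6 m⁴
Effective length L_e = K·L = 0.7 × 3.96 = 2.772 m
P_cr = π²EI / L_e² = π² × 70.5×10⁹ × 5.043×10^-6 / 2.772² = 4.567×10^5 N

P_cr ≈ 457 kN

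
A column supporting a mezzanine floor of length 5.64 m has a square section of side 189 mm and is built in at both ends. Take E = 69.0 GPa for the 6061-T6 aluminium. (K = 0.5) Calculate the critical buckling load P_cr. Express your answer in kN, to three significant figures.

I = a⁴/12 = 189⁴/12 = 1.063×10^8 mm⁴
I = 1.063×10^8 mm⁴ = 1.063×10^-4 m⁴
Effective length L_e = K·L = 0.5 × 5.64 = 2.820 m
P_cr = π²EI / L_e² = π² × 69.0×10⁹ × 1.063×10^-4 / 2.820² = 9.106×10^6 N

P_cr ≈ 9110 kN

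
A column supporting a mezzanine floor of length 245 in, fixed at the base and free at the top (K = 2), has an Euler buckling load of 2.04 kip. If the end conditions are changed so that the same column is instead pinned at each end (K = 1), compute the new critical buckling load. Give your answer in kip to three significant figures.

P_cr ∝ 1/K², so P_cr,new = P_cr,old × (K_old/K_new)² = 2.04 × (2/1)²
= 2.04 × 4.000 = 8.16 kip

P_cr ≈ 8.16 kip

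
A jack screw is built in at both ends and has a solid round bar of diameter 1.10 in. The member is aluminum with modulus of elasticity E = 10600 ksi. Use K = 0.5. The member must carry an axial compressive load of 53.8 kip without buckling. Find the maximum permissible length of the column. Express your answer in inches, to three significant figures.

I = πd⁴/64 = π×1.10⁴/64 = 7.187×10^-2 in⁴
At the buckling limit P_cr = P = 5.380×10^4 lb
From P_cr = π²EI/(K·L)²:  L = (1/K)·√(π²EI/P_cr) = (1/0.5)·√(π²×1.06×10^7×7.187×10^-2/5.380×10^4)
L = 23.6 in

L_max ≈ 23.6 in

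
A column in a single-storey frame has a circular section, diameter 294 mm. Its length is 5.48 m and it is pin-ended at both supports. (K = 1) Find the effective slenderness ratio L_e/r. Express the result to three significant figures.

λ ≈ 74.6

For a solid circle r = d/4 = 294/4 = 73.50 mm
L_e = K·L = 1 × 5.48 m = 5.480 m = 5480.0 mm
λ = L_e / r_min = 5480.0 / 73.50 = 74.6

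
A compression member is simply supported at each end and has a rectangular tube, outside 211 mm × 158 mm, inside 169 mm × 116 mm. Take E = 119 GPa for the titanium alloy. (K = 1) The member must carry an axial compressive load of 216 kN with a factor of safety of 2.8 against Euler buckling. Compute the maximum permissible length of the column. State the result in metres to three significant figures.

Weak-axis I_min = (h_o·b_o³ − h_i·b_i³)/12 with b_o = 158, b_i = 116.0 mm (shorter outer/inner sides).
I_min = (211×158³ − 169.0×116.0³)/12 = 4.737×10^7 mm⁴
I = 4.737×10^-5 m⁴
Required critical load P_cr = n·P = 2.8 × 216 = 604.8 kN = 6.048×10^5 N
From P_cr = π²EI/(K·L)²:  L = (1/K)·√(π²EI/P_cr) = (1/1)·√(π²×1.19×10^11×4.737×10^-5/6.048×10^5)
L = 9.59 m

L_max ≈ 9.59 m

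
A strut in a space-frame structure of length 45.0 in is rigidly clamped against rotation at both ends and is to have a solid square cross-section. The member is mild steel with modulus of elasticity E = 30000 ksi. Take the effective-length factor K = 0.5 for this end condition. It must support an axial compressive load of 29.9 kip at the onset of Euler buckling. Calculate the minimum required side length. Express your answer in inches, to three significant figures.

L_e = K·L = 0.5 × 45.0 = 22.50 in
Required I = P_cr·L_e²/(π²E) = 2.990×10^4 × 22.50² / (π² × 3.00×10^7) = 5.112×10^-2 in⁴
Solid square: I = a⁴/12  ⇒  a = (12I)^(1/4) = (12×5.112×10^-2)^(1/4) = 0.885 in

a ≈ 0.885 in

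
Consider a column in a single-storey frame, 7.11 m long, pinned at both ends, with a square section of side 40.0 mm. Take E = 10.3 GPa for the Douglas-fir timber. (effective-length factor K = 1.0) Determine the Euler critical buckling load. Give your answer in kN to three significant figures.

I = a⁴/12 = 40.0⁴/12 = 2.133×10^5 mm⁴
I = 2.133×10^5 mm⁴ = 2.133×10^-7 m⁴
Effective length L_e = K·L = 1 × 7.11 = 7.110 m
P_cr = π²EI / L_e² = π² × 10.3×10⁹ × 2.133×10^-7 / 7.110² = 429.0 N

P_cr ≈ 0.429 kN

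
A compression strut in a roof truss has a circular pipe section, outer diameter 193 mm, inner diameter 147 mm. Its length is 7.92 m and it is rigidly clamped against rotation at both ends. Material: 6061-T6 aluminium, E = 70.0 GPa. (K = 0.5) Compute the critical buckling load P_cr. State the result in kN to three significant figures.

d_o = 193 mm, d_i = 147 mm
I = π(d_o⁴ − d_i⁴)/64 = π(193⁴ − 147.0⁴)/64 = 4.519×10^7 mm⁴
I = 4.519×10^7 mm⁴ = 4.519×10^-5 m⁴
Effective length L_e = K·L = 0.5 × 7.92 = 3.960 m
P_cr = π²EI / L_e² = π² × 70.0×10⁹ × 4.519×10^-5 / 3.960² = 1.991×10^6 N

P_cr ≈ 1990 kN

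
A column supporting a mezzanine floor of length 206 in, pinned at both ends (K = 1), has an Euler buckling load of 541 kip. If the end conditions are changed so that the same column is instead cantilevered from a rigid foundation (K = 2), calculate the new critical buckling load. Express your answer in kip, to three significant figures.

P_cr ∝ 1/K², so P_cr,new = P_cr,old × (K_old/K_new)² = 541 × (1/2)²
= 541 × 0.2500 = 135 kip

P_cr ≈ 135 kip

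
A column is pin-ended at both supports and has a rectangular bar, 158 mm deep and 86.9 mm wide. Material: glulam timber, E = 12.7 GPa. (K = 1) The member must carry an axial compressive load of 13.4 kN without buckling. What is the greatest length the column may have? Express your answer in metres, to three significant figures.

Buckling occurs about the weak axis: I_min = h·b³/12 with b = 86.9 mm (the shorter side).
I_min = 158×86.9³/12 = 8.640×10^6 mm⁴
I = 8.640×10^-6 m⁴
At the buckling limit P_cr = P = 1.340×10^4 N
From P_cr = π²EI/(K·L)²:  L = (1/K)·√(π²EI/P_cr) = (1/1)·√(π²×1.27×10^10×8.640×10^-6/1.340×10^4)
L = 8.99 m

L_max ≈ 8.99 m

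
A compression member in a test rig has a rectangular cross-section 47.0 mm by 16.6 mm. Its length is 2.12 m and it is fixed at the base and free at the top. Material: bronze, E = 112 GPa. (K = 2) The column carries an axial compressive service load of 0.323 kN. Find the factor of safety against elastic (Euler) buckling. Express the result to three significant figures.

Buckling occurs about the weak axis: I_min = h·b³/12 with b = 16.6 mm (the shorter side).
I_min = 47.0×16.6³/12 = 1.792×10^4 mm⁴
I = 1.792×10^4 mm⁴ = 1.792×10^-8 m⁴
Effective length L_e = K·L = 2 × 2.12 = 4.240 m
P_cr = π²EI / L_e² = π² × 112×10⁹ × 1.792×10^-8 / 4.240² = 1.102×10^3 N
Factor of safety n = P_cr / P = 1.1016 / 0.323 = 3.41

n ≈ 3.41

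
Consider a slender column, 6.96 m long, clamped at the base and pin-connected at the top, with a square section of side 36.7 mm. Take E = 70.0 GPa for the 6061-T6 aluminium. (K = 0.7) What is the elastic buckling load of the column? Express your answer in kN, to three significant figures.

P_cr ≈ 4.40 kN

I = a⁴/12 = 36.7⁴/12 = 1.512×10^5 mm⁴
I = 1.512×10^5 mm⁴ = 1.512×10^-7 m⁴
Effective length L_e = K·L = 0.7 × 6.96 = 4.872 m
P_cr = π²EI / L_e² = π² × 70.0×10⁹ × 1.512×10^-7 / 4.872² = 4.400×10^3 N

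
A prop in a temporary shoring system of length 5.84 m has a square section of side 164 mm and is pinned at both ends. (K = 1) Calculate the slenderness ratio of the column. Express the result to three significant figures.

λ ≈ 123

I = a⁴/12 = 164⁴/12 = 6.028×10^7 mm⁴
A = 2.690×10^4 mm²;  r_min = √(I/A) = √(6.028×10^7/2.690×10^4) = 47.34 mm
L_e = K·L = 1 × 5.84 m = 5.840 m = 5840.0 mm
λ = L_e / r_min = 5840.0 / 47.34 = 123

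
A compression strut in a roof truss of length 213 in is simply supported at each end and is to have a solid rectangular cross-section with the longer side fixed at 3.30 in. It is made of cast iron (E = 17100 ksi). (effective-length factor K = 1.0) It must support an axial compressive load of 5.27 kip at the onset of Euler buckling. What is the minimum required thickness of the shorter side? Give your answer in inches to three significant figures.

L_e = K·L = 1 × 213 = 213.0 in
Required I = P_cr·L_e²/(π²E) = 5.270×10^3 × 213.0² / (π² × 1.71×10^7) = 1.417 in⁴
Rectangle, weak axis: I_min = h·b³/12 with h = 3.30 in fixed  ⇒  b = (12I/h)^(1/3) = 1.73 in

b ≈ 1.73 in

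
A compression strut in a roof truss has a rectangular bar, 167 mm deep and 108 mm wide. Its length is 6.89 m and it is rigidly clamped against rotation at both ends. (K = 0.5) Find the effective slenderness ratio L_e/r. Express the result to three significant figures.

Buckling occurs about the weak axis: I_min = h·b³/12 with b = 108 mm (the shorter side).
I_min = 167×108³/12 = 1.753×10^7 mm⁴
A = 1.804×10^4 mm²;  r_min = √(I/A) = √(1.753×10^7/1.804×10^4) = 31.18 mm
L_e = K·L = 0.5 × 6.89 m = 3.445 m = 3445.0 mm
λ = L_e / r_min = 3445.0 / 31.18 = 110

λ ≈ 110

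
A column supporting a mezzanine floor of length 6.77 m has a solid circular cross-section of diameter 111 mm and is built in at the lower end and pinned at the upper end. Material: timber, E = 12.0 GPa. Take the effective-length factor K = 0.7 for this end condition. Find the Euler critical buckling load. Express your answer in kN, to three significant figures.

P_cr ≈ 39.3 kN

I = πd⁴/64 = π×111⁴/64 = 7.452×10^6 mm⁴
I = 7.452×10^6 mm⁴ = 7.452×10^-6 m⁴
Effective length L_e = K·L = 0.7 × 6.77 = 4.739 m
P_cr = π²EI / L_e² = π² × 12.0×10⁹ × 7.452×10^-6 / 4.739² = 3.930×10^4 N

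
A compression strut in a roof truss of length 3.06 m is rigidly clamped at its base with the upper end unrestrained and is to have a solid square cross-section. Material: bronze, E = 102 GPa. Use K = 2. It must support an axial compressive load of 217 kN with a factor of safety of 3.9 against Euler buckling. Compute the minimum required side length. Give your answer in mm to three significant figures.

Required P_cr = n·P = 3.9 × 217 = 846.3 kN
L_e = K·L = 2 × 3.06 = 6.120 m
Required I = P_cr·L_e²/(π²E) = 8.463×10^5 × 6.120² / (π² × 1.02×10^11) = 3.149×10^-5 m⁴
I_req = 3.149×10^7 mm⁴
Solid square: I = a⁴/12  ⇒  a = (12I)^(1/4) = (12×3.149×10^7)^(1/4) = 139 mm

a ≈ 139 mm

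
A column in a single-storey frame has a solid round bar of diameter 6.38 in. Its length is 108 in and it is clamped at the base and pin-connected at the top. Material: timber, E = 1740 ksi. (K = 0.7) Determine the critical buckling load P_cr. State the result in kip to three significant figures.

I = πd⁴/64 = π×6.38⁴/64 = 81.33 in⁴
Effective length L_e = K·L = 0.7 × 108 = 75.60 in
P_cr = π²EI / L_e² = π² × 1740×10³ × 81.33 / 75.60² = 2.444×10^5 lb

P_cr ≈ 244 kip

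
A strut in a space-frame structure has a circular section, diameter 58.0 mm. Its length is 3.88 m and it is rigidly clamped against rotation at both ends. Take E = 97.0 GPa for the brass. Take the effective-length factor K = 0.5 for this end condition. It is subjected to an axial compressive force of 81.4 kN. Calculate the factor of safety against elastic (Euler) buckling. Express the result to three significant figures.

n ≈ 1.74

I = πd⁴/64 = π×58.0⁴/64 = 5.555×10^5 mm⁴
I = 5.555×10^5 mm⁴ = 5.555×10^-7 m⁴
Effective length L_e = K·L = 0.5 × 3.88 = 1.940 m
P_cr = π²EI / L_e² = π² × 97.0×10⁹ × 5.555×10^-7 / 1.940² = 1.413×10^5 N
Factor of safety n = P_cr / P = 141.30 / 81.4 = 1.74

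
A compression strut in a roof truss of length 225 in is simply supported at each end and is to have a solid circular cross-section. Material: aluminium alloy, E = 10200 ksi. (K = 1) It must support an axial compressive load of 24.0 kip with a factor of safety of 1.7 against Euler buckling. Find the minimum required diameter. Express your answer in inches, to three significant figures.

Required P_cr = n·P = 1.7 × 24.0 = 40.80 kip
L_e = K·L = 1 × 225 = 225.0 in
Required I = P_cr·L_e²/(π²E) = 4.080×10^4 × 225.0² / (π² × 1.02×10^7) = 20.52 in⁴
Solid circle: I = πd⁴/64  ⇒  d = (64I/π)^(1/4) = (64×20.52/π)^(1/4) = 4.52 in

d ≈ 4.52 in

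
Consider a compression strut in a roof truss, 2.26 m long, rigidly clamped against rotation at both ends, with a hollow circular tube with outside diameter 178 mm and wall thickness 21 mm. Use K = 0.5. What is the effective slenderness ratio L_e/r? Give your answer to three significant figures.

Inner diameter d_i = 178 − 2×21 = 136.0 mm
I = π(d_o⁴ − d_i⁴)/64 = π(178⁴ − 136.0⁴)/64 = 3.248×10^7 mm⁴
A = 1.036×10^4 mm²;  r_min = √(I/A) = √(3.248×10^7/1.036×10^4) = 56.00 mm
L_e = K·L = 0.5 × 2.26 m = 1.130 m = 1130.0 mm
λ = L_e / r_min = 1130.0 / 56.00 = 20.2

λ ≈ 20.2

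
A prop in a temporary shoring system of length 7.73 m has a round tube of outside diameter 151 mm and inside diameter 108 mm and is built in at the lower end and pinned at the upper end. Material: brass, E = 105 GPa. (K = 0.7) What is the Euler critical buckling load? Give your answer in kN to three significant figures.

P_cr ≈ 667 kN

d_o = 151 mm, d_i = 108 mm
I = π(d_o⁴ − d_i⁴)/64 = π(151⁴ − 108.0⁴)/64 = 1.884×10^7 mm⁴
I = 1.884×10^7 mm⁴ = 1.884×10^-5 m⁴
Effective length L_e = K·L = 0.7 × 7.73 = 5.411 m
P_cr = π²EI / L_e² = π² × 105×10⁹ × 1.884×10^-5 / 5.411² = 6.669×10^5 N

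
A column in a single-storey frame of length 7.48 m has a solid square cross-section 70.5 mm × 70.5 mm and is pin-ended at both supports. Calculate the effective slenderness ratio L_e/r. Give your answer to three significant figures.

λ ≈ 368

I = a⁴/12 = 70.5⁴/12 = 2.059×10^6 mm⁴
A = 4.970×10^3 mm²;  r_min = √(I/A) = √(2.059×10^6/4.970×10^3) = 20.35 mm
L_e = K·L = 1 × 7.48 m = 7.480 m = 7480.0 mm
λ = L_e / r_min = 7480.0 / 20.35 = 368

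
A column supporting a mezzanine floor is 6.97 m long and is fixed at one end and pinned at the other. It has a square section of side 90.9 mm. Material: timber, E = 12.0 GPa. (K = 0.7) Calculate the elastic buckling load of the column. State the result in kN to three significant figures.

P_cr ≈ 28.3 kN

I = a⁴/12 = 90.9⁴/12 = 5.690×10^6 mm⁴
I = 5.690×10^6 mm⁴ = 5.690×10^-6 m⁴
Effective length L_e = K·L = 0.7 × 6.97 = 4.879 m
P_cr = π²EI / L_e² = π² × 12.0×10⁹ × 5.690×10^-6 / 4.879² = 2.831×10^4 N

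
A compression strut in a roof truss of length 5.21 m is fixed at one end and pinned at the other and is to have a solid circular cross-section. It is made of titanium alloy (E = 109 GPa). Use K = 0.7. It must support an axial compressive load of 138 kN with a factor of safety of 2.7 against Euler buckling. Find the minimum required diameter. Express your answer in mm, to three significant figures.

Required P_cr = n·P = 2.7 × 138 = 372.6 kN
L_e = K·L = 0.7 × 5.21 = 3.647 m
Required I = P_cr·L_e²/(π²E) = 3.726×10^5 × 3.647² / (π² × 1.09×10^11) = 4.607×10^-6 m⁴
I_req = 4.607×10^6 mm⁴
Solid circle: I = πd⁴/64  ⇒  d = (64I/π)^(1/4) = (64×4.607×10^6/π)^(1/4) = 98.4 mm

d ≈ 98.4 mm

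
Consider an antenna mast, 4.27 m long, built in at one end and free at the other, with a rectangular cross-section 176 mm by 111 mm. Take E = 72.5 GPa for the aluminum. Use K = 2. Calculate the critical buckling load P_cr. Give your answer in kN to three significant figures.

Buckling occurs about the weak axis: I_min = h·b³/12 with b = 111 mm (the shorter side).
I_min = 176×111³/12 = 2.006×10^7 mm⁴
I = 2.006×10^7 mm⁴ = 2.006×10^-5 m⁴
Effective length L_e = K·L = 2 × 4.27 = 8.540 m
P_cr = π²EI / L_e² = π² × 72.5×10⁹ × 2.006×10^-5 / 8.540² = 1.968×10^5 N

P_cr ≈ 197 kN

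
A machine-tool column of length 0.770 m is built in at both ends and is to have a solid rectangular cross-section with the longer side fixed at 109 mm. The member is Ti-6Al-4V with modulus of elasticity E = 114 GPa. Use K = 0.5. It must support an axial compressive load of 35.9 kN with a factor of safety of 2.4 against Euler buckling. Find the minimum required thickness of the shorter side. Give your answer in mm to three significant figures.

b ≈ 10.8 mm

Required P_cr = n·P = 2.4 × 35.9 = 86.16 kN
L_e = K·L = 0.5 × 0.770 = 0.3850 m
Required I = P_cr·L_e²/(π²E) = 8.616×10^4 × 0.3850² / (π² × 1.14×10^11) = 1.135×10^-8 m⁴
I_req = 1.135×10^4 mm⁴
Rectangle, weak axis: I_min = h·b³/12 with h = 109 mm fixed  ⇒  b = (12I/h)^(1/3) = 10.8 mm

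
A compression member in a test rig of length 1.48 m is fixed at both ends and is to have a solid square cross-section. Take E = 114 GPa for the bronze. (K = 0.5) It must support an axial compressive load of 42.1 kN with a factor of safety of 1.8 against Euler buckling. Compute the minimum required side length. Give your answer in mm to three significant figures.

a ≈ 25.8 mm

Required P_cr = n·P = 1.8 × 42.1 = 75.78 kN
L_e = K·L = 0.5 × 1.48 = 0.7400 m
Required I = P_cr·L_e²/(π²E) = 7.578×10^4 × 0.7400² / (π² × 1.14×10^11) = 3.688×10^-8 m⁴
I_req = 3.688×10^4 mm⁴
Solid square: I = a⁴/12  ⇒  a = (12I)^(1/4) = (12×3.688×10^4)^(1/4) = 25.8 mm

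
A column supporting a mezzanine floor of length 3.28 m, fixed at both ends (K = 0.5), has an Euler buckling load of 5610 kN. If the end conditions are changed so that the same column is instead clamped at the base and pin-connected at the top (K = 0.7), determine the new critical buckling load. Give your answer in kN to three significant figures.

P_cr ∝ 1/K², so P_cr,new = P_cr,old × (K_old/K_new)² = 5610 × (0.5/0.7)²
= 5610 × 0.5102 = 2860 kN

P_cr ≈ 2860 kN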